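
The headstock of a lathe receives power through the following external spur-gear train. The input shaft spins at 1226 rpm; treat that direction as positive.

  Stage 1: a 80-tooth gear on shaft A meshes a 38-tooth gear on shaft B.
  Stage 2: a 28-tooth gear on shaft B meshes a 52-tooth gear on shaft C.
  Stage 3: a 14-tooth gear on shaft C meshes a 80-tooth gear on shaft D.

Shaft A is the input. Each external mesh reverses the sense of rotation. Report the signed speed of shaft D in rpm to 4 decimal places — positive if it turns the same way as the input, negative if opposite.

-243.2146 rpm (opposite to input, |ω| = 243.2146 rpm)

Stage 1 [80T→38T]: ω = 1226.0000×80/38 = 2581.0526 rpm, dir flips to −; running = −2581.0526
Stage 2 [28T→52T]: ω = 2581.0526×28/52 = 1389.7976 rpm, dir flips to +; running = +1389.7976
Stage 3 [14T→80T]: ω = 1389.7976×14/80 = 243.2146 rpm, dir flips to −; running = −243.2146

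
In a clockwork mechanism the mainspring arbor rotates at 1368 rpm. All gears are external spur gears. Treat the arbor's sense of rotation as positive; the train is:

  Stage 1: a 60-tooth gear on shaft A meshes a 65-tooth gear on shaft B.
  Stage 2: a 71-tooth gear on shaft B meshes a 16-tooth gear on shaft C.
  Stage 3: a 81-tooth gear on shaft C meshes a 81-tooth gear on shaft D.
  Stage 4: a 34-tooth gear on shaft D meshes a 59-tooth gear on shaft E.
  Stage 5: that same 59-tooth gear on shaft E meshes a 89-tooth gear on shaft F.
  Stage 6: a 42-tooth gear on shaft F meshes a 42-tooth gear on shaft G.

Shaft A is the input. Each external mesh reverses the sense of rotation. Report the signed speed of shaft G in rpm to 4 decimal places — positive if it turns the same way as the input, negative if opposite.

Stage 1 [60T→65T]: ω = 1368.0000×60/65 = 1262.7692 rpm, dir flips to −; running = −1262.7692
Stage 2 [71T→16T]: ω = 1262.7692×71/16 = 5603.5385 rpm, dir flips to +; running = +5603.5385
Stage 3 [81T→81T]: ω = 5603.5385×81/81 = 5603.5385 rpm, dir flips to −; running = −5603.5385
Stage 4 [34T→59T]: ω = 5603.5385×34/59 = 3229.1578 rpm, dir flips to +; running = +3229.1578
Stage 5 [59T→89T]: ω = 3229.1578×59/89 = 2140.6776 rpm, dir flips to −; running = −2140.6776
Stage 6 [42T→42T]: ω = 2140.6776×42/42 = 2140.6776 rpm, dir flips to +; running = +2140.6776

+2140.6776 rpm (same as input, |ω| = 2140.6776 rpm)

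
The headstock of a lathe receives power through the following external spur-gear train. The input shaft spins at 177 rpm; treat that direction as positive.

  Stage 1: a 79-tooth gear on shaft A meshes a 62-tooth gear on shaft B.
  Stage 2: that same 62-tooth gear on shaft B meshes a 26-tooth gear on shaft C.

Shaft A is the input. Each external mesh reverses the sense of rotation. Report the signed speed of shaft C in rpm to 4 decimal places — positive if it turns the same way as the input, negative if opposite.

Stage 1 [79T→62T]: ω = 177.0000×79/62 = 225.5323 rpm, dir flips to −; running = −225.5323
Stage 2 [62T→26T]: ω = 225.5323×62/26 = 537.8077 rpm, dir flips to +; running = +537.8077

+537.8077 rpm (same as input, |ω| = 537.8077 rpm)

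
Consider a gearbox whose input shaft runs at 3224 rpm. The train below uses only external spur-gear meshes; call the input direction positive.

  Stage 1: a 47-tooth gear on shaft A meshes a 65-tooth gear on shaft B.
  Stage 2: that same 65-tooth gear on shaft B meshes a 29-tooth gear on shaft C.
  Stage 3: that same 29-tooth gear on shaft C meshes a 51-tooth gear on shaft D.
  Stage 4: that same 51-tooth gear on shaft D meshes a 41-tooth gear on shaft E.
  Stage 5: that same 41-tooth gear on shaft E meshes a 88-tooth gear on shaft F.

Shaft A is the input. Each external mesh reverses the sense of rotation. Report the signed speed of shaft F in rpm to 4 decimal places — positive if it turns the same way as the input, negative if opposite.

-1721.9091 rpm (opposite to input, |ω| = 1721.9091 rpm)

Stage 1 [47T→65T]: ω = 3224.0000×47/65 = 2331.2000 rpm, dir flips to −; running = −2331.2000
Stage 2 [65T→29T]: ω = 2331.2000×65/29 = 5225.1034 rpm, dir flips to +; running = +5225.1034
Stage 3 [29T→51T]: ω = 5225.1034×29/51 = 2971.1373 rpm, dir flips to −; running = −2971.1373
Stage 4 [51T→41T]: ω = 2971.1373×51/41 = 3695.8049 rpm, dir flips to +; running = +3695.8049
Stage 5 [41T→88T]: ω = 3695.8049×41/88 = 1721.9091 rpm, dir flips to −; running = −1721.9091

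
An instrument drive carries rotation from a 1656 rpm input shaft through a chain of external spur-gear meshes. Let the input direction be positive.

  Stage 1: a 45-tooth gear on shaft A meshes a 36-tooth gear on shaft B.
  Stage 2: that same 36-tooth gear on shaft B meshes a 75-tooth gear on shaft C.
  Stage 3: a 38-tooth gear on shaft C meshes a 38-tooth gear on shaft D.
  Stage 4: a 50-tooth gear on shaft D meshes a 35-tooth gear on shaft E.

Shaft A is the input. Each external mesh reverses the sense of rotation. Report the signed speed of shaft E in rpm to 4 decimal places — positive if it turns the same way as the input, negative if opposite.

+1419.4286 rpm (same as input, |ω| = 1419.4286 rpm)

Stage 1 [45T→36T]: ω = 1656.0000×45/36 = 2070.0000 rpm, dir flips to −; running = −2070.0000
Stage 2 [36T→75T]: ω = 2070.0000×36/75 = 993.6000 rpm, dir flips to +; running = +993.6000
Stage 3 [38T→38T]: ω = 993.6000×38/38 = 993.6000 rpm, dir flips to −; running = −993.6000
Stage 4 [50T→35T]: ω = 993.6000×50/35 = 1419.4286 rpm, dir flips to +; running = +1419.4286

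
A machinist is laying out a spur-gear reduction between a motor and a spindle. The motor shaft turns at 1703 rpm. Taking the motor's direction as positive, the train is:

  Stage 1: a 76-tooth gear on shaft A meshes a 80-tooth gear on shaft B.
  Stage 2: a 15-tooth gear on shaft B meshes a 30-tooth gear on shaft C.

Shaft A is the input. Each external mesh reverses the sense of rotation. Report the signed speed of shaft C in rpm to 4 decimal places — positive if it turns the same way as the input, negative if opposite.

+808.9250 rpm (same as input, |ω| = 808.9250 rpm)

Stage 1 [76T→80T]: ω = 1703.0000×76/80 = 1617.8500 rpm, dir flips to −; running = −1617.8500
Stage 2 [15T→30T]: ω = 1617.8500×15/30 = 808.9250 rpm, dir flips to +; running = +808.9250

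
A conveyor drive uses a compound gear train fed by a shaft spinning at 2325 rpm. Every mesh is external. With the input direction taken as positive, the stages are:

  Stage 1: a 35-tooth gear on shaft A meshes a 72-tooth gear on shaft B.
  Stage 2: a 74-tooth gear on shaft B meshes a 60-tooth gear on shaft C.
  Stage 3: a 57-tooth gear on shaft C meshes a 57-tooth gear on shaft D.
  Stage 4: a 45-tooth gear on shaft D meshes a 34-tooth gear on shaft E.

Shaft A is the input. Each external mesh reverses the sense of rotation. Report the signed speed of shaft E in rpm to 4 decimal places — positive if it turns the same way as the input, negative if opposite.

Stage 1 [35T→72T]: ω = 2325.0000×35/72 = 1130.2083 rpm, dir flips to −; running = −1130.2083
Stage 2 [74T→60T]: ω = 1130.2083×74/60 = 1393.9236 rpm, dir flips to +; running = +1393.9236
Stage 3 [57T→57T]: ω = 1393.9236×57/57 = 1393.9236 rpm, dir flips to −; running = −1393.9236
Stage 4 [45T→34T]: ω = 1393.9236×45/34 = 1844.8989 rpm, dir flips to +; running = +1844.8989

+1844.8989 rpm (same as input, |ω| = 1844.8989 rpm)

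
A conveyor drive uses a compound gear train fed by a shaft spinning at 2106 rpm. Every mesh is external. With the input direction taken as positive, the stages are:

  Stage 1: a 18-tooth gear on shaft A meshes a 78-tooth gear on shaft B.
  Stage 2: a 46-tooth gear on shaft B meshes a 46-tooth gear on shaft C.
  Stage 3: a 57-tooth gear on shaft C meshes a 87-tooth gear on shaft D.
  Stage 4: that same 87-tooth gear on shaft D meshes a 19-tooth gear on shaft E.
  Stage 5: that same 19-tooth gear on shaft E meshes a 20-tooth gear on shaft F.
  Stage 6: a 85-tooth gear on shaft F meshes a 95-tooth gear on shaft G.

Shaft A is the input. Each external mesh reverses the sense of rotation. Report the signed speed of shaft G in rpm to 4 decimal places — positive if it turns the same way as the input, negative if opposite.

Stage 1 [18T→78T]: ω = 2106.0000×18/78 = 486.0000 rpm, dir flips to −; running = −486.0000
Stage 2 [46T→46T]: ω = 486.0000×46/46 = 486.0000 rpm, dir flips to +; running = +486.0000
Stage 3 [57T→87T]: ω = 486.0000×57/87 = 318.4138 rpm, dir flips to −; running = −318.4138
Stage 4 [87T→19T]: ω = 318.4138×87/19 = 1458.0000 rpm, dir flips to +; running = +1458.0000
Stage 5 [19T→20T]: ω = 1458.0000×19/20 = 1385.1000 rpm, dir flips to −; running = −1385.1000
Stage 6 [85T→95T]: ω = 1385.1000×85/95 = 1239.3000 rpm, dir flips to +; running = +1239.3000

+1239.3000 rpm (same as input, |ω| = 1239.3000 rpm)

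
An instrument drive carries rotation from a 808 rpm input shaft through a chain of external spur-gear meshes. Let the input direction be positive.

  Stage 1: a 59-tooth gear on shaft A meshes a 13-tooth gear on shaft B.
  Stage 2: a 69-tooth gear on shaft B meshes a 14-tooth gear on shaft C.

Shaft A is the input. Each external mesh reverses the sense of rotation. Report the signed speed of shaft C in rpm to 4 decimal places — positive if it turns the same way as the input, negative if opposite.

+18073.4505 rpm (same as input, |ω| = 18073.4505 rpm)

Stage 1 [59T→13T]: ω = 808.0000×59/13 = 3667.0769 rpm, dir flips to −; running = −3667.0769
Stage 2 [69T→14T]: ω = 3667.0769×69/14 = 18073.4505 rpm, dir flips to +; running = +18073.4505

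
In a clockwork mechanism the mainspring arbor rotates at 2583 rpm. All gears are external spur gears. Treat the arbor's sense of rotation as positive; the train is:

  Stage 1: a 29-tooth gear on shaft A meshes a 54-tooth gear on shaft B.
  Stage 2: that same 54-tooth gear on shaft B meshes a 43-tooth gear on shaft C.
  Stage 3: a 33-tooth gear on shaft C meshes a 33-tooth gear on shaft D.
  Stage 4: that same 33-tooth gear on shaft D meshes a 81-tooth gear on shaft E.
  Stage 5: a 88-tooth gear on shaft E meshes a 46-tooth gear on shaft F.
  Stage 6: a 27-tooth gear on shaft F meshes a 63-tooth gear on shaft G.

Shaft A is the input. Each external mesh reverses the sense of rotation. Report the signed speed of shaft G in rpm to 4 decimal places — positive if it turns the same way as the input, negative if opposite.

Stage 1 [29T→54T]: ω = 2583.0000×29/54 = 1387.1667 rpm, dir flips to −; running = −1387.1667
Stage 2 [54T→43T]: ω = 1387.1667×54/43 = 1742.0233 rpm, dir flips to +; running = +1742.0233
Stage 3 [33T→33T]: ω = 1742.0233×33/33 = 1742.0233 rpm, dir flips to −; running = −1742.0233
Stage 4 [33T→81T]: ω = 1742.0233×33/81 = 709.7132 rpm, dir flips to +; running = +709.7132
Stage 5 [88T→46T]: ω = 709.7132×88/46 = 1357.7122 rpm, dir flips to −; running = −1357.7122
Stage 6 [27T→63T]: ω = 1357.7122×27/63 = 581.8766 rpm, dir flips to +; running = +581.8766

+581.8766 rpm (same as input, |ω| = 581.8766 rpm)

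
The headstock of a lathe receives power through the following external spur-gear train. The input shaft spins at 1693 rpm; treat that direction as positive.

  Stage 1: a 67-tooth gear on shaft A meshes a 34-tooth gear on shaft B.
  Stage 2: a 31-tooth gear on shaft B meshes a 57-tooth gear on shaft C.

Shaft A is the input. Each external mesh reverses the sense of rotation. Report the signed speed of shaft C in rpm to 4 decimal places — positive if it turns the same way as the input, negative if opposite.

+1814.4278 rpm (same as input, |ω| = 1814.4278 rpm)

Stage 1 [67T→34T]: ω = 1693.0000×67/34 = 3336.2059 rpm, dir flips to −; running = −3336.2059
Stage 2 [31T→57T]: ω = 3336.2059×31/57 = 1814.4278 rpm, dir flips to +; running = +1814.4278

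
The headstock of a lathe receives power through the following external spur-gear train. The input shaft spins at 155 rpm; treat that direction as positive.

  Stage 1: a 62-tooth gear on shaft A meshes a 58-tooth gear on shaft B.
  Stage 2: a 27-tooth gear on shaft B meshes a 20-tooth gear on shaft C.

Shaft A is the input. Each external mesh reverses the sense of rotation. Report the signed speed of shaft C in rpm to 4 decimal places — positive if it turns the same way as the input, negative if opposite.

+223.6810 rpm (same as input, |ω| = 223.6810 rpm)

Stage 1 [62T→58T]: ω = 155.0000×62/58 = 165.6897 rpm, dir flips to −; running = −165.6897
Stage 2 [27T→20T]: ω = 165.6897×27/20 = 223.6810 rpm, dir flips to +; running = +223.6810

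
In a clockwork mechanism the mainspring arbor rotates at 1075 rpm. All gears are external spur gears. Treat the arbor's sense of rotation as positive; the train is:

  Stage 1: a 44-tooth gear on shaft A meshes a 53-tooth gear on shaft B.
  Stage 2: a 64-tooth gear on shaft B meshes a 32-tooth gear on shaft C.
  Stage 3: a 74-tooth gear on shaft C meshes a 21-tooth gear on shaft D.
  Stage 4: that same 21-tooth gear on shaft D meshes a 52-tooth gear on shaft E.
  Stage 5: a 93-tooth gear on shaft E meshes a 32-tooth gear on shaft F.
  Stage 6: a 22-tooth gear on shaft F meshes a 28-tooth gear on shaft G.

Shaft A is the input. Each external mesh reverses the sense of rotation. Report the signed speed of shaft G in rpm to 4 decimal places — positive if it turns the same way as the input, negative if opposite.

Stage 1 [44T→53T]: ω = 1075.0000×44/53 = 892.4528 rpm, dir flips to −; running = −892.4528
Stage 2 [64T→32T]: ω = 892.4528×64/32 = 1784.9057 rpm, dir flips to +; running = +1784.9057
Stage 3 [74T→21T]: ω = 1784.9057×74/21 = 6289.6676 rpm, dir flips to −; running = −6289.6676
Stage 4 [21T→52T]: ω = 6289.6676×21/52 = 2540.0581 rpm, dir flips to +; running = +2540.0581
Stage 5 [93T→32T]: ω = 2540.0581×93/32 = 7382.0437 rpm, dir flips to −; running = −7382.0437
Stage 6 [22T→28T]: ω = 7382.0437×22/28 = 5800.1772 rpm, dir flips to +; running = +5800.1772

+5800.1772 rpm (same as input, |ω| = 5800.1772 rpm)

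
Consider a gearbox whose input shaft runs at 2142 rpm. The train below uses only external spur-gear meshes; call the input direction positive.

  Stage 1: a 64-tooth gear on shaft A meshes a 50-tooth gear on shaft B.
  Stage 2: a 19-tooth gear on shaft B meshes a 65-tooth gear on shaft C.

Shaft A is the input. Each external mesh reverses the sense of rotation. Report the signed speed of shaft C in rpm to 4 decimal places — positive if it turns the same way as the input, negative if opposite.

+801.4375 rpm (same as input, |ω| = 801.4375 rpm)

Stage 1 [64T→50T]: ω = 2142.0000×64/50 = 2741.7600 rpm, dir flips to −; running = −2741.7600
Stage 2 [19T→65T]: ω = 2741.7600×19/65 = 801.4375 rpm, dir flips to +; running = +801.4375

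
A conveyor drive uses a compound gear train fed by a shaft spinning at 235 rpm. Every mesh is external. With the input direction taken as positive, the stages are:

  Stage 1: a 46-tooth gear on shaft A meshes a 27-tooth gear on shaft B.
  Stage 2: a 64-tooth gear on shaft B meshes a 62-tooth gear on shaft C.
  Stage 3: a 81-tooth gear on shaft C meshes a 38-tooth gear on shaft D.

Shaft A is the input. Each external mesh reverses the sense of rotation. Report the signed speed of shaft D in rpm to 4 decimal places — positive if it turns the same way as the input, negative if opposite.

Stage 1 [46T→27T]: ω = 235.0000×46/27 = 400.3704 rpm, dir flips to −; running = −400.3704
Stage 2 [64T→62T]: ω = 400.3704×64/62 = 413.2855 rpm, dir flips to +; running = +413.2855
Stage 3 [81T→38T]: ω = 413.2855×81/38 = 880.9508 rpm, dir flips to −; running = −880.9508

-880.9508 rpm (opposite to input, |ω| = 880.9508 rpm)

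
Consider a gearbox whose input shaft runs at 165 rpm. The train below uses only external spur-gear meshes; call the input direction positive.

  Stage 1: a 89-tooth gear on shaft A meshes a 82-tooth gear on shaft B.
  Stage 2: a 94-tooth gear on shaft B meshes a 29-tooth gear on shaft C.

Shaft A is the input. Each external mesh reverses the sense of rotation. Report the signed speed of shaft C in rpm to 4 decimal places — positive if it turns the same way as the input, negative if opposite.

Stage 1 [89T→82T]: ω = 165.0000×89/82 = 179.0854 rpm, dir flips to −; running = −179.0854
Stage 2 [94T→29T]: ω = 179.0854×94/29 = 580.4836 rpm, dir flips to +; running = +580.4836

+580.4836 rpm (same as input, |ω| = 580.4836 rpm)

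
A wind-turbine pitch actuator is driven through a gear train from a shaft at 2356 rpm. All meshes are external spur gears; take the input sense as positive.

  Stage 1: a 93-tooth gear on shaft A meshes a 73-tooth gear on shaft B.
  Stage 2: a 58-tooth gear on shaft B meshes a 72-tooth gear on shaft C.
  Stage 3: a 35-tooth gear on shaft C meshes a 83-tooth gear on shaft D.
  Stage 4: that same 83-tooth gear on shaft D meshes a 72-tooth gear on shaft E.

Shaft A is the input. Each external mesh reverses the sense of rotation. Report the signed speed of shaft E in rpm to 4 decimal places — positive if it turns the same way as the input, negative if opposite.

+1175.3479 rpm (same as input, |ω| = 1175.3479 rpm)

Stage 1 [93T→73T]: ω = 2356.0000×93/73 = 3001.4795 rpm, dir flips to −; running = −3001.4795
Stage 2 [58T→72T]: ω = 3001.4795×58/72 = 2417.8584 rpm, dir flips to +; running = +2417.8584
Stage 3 [35T→83T]: ω = 2417.8584×35/83 = 1019.5789 rpm, dir flips to −; running = −1019.5789
Stage 4 [83T→72T]: ω = 1019.5789×83/72 = 1175.3479 rpm, dir flips to +; running = +1175.3479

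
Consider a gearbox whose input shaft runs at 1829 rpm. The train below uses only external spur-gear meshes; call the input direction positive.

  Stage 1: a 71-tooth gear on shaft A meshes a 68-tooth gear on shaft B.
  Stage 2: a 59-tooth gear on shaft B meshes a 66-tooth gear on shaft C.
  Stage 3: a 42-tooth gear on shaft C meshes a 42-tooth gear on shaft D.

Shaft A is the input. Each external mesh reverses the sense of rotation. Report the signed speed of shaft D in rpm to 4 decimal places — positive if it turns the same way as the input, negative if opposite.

Stage 1 [71T→68T]: ω = 1829.0000×71/68 = 1909.6912 rpm, dir flips to −; running = −1909.6912
Stage 2 [59T→66T]: ω = 1909.6912×59/66 = 1707.1482 rpm, dir flips to +; running = +1707.1482
Stage 3 [42T→42T]: ω = 1707.1482×42/42 = 1707.1482 rpm, dir flips to −; running = −1707.1482

-1707.1482 rpm (opposite to input, |ω| = 1707.1482 rpm)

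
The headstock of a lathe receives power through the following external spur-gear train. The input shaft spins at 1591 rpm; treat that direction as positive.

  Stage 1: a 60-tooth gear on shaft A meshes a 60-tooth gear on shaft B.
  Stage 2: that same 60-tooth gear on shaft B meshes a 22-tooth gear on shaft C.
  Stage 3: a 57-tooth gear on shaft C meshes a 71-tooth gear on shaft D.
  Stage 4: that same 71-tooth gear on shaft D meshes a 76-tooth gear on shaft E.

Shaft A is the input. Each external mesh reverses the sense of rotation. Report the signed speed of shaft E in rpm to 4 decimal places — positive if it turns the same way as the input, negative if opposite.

+3254.3182 rpm (same as input, |ω| = 3254.3182 rpm)

Stage 1 [60T→60T]: ω = 1591.0000×60/60 = 1591.0000 rpm, dir flips to −; running = −1591.0000
Stage 2 [60T→22T]: ω = 1591.0000×60/22 = 4339.0909 rpm, dir flips to +; running = +4339.0909
Stage 3 [57T→71T]: ω = 4339.0909×57/71 = 3483.4955 rpm, dir flips to −; running = −3483.4955
Stage 4 [71T→76T]: ω = 3483.4955×71/76 = 3254.3182 rpm, dir flips to +; running = +3254.3182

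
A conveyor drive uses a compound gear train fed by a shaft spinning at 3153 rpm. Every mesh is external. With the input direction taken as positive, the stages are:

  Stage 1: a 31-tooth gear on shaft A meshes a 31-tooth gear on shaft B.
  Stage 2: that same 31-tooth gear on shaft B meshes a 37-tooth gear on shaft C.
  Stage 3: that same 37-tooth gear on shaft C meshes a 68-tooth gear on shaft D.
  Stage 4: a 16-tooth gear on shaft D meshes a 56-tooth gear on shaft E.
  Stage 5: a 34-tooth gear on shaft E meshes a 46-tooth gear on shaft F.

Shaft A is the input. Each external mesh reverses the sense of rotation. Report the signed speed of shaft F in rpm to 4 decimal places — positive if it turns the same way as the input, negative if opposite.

-303.5497 rpm (opposite to input, |ω| = 303.5497 rpm)

Stage 1 [31T→31T]: ω = 3153.0000×31/31 = 3153.0000 rpm, dir flips to −; running = −3153.0000
Stage 2 [31T→37T]: ω = 3153.0000×31/37 = 2641.7027 rpm, dir flips to +; running = +2641.7027
Stage 3 [37T→68T]: ω = 2641.7027×37/68 = 1437.3971 rpm, dir flips to −; running = −1437.3971
Stage 4 [16T→56T]: ω = 1437.3971×16/56 = 410.6849 rpm, dir flips to +; running = +410.6849
Stage 5 [34T→46T]: ω = 410.6849×34/46 = 303.5497 rpm, dir flips to −; running = −303.5497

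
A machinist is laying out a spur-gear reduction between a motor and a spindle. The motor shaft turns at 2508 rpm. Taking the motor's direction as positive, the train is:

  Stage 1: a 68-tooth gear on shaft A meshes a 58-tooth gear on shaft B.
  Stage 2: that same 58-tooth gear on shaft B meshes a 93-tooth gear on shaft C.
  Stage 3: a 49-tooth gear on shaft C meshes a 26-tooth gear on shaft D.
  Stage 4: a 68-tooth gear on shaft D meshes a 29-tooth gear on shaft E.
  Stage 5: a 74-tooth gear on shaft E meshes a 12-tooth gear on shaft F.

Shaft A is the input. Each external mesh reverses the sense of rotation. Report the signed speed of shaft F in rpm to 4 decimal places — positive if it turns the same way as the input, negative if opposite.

-49973.2526 rpm (opposite to input, |ω| = 49973.2526 rpm)

Stage 1 [68T→58T]: ω = 2508.0000×68/58 = 2940.4138 rpm, dir flips to −; running = −2940.4138
Stage 2 [58T→93T]: ω = 2940.4138×58/93 = 1833.8065 rpm, dir flips to +; running = +1833.8065
Stage 3 [49T→26T]: ω = 1833.8065×49/26 = 3456.0199 rpm, dir flips to −; running = −3456.0199
Stage 4 [68T→29T]: ω = 3456.0199×68/29 = 8103.7707 rpm, dir flips to +; running = +8103.7707
Stage 5 [74T→12T]: ω = 8103.7707×74/12 = 49973.2526 rpm, dir flips to −; running = −49973.2526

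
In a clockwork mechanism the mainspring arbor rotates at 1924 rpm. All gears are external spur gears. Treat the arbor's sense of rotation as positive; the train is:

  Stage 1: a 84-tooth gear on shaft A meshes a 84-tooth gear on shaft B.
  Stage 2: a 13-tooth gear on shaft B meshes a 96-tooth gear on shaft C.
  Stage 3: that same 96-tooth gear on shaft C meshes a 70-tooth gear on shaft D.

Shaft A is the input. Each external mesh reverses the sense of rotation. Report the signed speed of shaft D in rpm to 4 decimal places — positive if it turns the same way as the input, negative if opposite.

Stage 1 [84T→84T]: ω = 1924.0000×84/84 = 1924.0000 rpm, dir flips to −; running = −1924.0000
Stage 2 [13T→96T]: ω = 1924.0000×13/96 = 260.5417 rpm, dir flips to +; running = +260.5417
Stage 3 [96T→70T]: ω = 260.5417×96/70 = 357.3143 rpm, dir flips to −; running = −357.3143

-357.3143 rpm (opposite to input, |ω| = 357.3143 rpm)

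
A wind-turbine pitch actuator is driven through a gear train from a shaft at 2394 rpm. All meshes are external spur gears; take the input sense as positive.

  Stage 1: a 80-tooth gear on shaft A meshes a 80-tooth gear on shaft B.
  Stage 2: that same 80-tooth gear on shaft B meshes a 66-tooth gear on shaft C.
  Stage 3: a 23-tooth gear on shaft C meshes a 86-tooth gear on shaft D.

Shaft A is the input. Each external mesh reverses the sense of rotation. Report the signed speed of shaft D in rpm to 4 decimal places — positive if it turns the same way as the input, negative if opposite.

-776.0677 rpm (opposite to input, |ω| = 776.0677 rpm)

Stage 1 [80T→80T]: ω = 2394.0000×80/80 = 2394.0000 rpm, dir flips to −; running = −2394.0000
Stage 2 [80T→66T]: ω = 2394.0000×80/66 = 2901.8182 rpm, dir flips to +; running = +2901.8182
Stage 3 [23T→86T]: ω = 2901.8182×23/86 = 776.0677 rpm, dir flips to −; running = −776.0677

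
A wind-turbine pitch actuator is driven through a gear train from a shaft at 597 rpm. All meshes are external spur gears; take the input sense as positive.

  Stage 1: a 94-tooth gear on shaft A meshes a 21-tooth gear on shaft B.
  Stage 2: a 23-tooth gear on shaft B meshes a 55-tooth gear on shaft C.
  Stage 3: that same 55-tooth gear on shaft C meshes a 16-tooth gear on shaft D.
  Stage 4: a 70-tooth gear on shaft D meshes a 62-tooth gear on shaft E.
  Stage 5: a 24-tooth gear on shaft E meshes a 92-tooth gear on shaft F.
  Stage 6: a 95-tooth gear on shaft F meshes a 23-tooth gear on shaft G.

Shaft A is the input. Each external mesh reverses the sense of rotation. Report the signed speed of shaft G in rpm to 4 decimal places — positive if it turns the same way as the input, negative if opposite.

+4673.2205 rpm (same as input, |ω| = 4673.2205 rpm)

Stage 1 [94T→21T]: ω = 597.0000×94/21 = 2672.2857 rpm, dir flips to −; running = −2672.2857
Stage 2 [23T→55T]: ω = 2672.2857×23/55 = 1117.5013 rpm, dir flips to +; running = +1117.5013
Stage 3 [55T→16T]: ω = 1117.5013×55/16 = 3841.4107 rpm, dir flips to −; running = −3841.4107
Stage 4 [70T→62T]: ω = 3841.4107×70/62 = 4337.0766 rpm, dir flips to +; running = +4337.0766
Stage 5 [24T→92T]: ω = 4337.0766×24/92 = 1131.4113 rpm, dir flips to −; running = −1131.4113
Stage 6 [95T→23T]: ω = 1131.4113×95/23 = 4673.2205 rpm, dir flips to +; running = +4673.2205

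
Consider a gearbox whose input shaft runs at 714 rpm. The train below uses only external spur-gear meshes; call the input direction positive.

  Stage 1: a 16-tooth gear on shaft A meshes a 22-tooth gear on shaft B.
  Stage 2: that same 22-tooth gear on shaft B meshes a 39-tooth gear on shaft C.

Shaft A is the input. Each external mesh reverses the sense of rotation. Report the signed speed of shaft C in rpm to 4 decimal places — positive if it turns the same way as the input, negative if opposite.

Stage 1 [16T→22T]: ω = 714.0000×16/22 = 519.2727 rpm, dir flips to −; running = −519.2727
Stage 2 [22T→39T]: ω = 519.2727×22/39 = 292.9231 rpm, dir flips to +; running = +292.9231

+292.9231 rpm (same as input, |ω| = 292.9231 rpm)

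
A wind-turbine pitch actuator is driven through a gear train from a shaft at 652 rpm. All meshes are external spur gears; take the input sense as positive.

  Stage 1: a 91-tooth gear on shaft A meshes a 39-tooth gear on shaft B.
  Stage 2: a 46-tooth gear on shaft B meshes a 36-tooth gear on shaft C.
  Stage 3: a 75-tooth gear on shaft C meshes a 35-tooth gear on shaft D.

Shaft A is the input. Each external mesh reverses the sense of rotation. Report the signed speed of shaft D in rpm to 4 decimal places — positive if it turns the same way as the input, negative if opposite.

-4165.5556 rpm (opposite to input, |ω| = 4165.5556 rpm)

Stage 1 [91T→39T]: ω = 652.0000×91/39 = 1521.3333 rpm, dir flips to −; running = −1521.3333
Stage 2 [46T→36T]: ω = 1521.3333×46/36 = 1943.9259 rpm, dir flips to +; running = +1943.9259
Stage 3 [75T→35T]: ω = 1943.9259×75/35 = 4165.5556 rpm, dir flips to −; running = −4165.5556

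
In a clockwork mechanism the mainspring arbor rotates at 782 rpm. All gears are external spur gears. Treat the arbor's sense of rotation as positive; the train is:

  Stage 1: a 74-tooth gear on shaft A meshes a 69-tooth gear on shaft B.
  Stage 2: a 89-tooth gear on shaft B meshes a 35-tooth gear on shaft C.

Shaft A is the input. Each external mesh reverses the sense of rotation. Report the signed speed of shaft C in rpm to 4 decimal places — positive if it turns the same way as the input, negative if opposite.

Stage 1 [74T→69T]: ω = 782.0000×74/69 = 838.6667 rpm, dir flips to −; running = −838.6667
Stage 2 [89T→35T]: ω = 838.6667×89/35 = 2132.6095 rpm, dir flips to +; running = +2132.6095

+2132.6095 rpm (same as input, |ω| = 2132.6095 rpm)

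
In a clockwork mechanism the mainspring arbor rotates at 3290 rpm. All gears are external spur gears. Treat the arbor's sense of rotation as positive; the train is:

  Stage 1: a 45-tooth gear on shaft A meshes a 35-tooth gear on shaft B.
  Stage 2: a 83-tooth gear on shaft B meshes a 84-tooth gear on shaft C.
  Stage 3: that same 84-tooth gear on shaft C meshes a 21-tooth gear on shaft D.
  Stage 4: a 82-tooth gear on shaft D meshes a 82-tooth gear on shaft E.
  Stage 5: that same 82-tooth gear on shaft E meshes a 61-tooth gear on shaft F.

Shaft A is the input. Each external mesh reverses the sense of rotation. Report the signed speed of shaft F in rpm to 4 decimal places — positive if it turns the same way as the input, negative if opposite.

-22474.1452 rpm (opposite to input, |ω| = 22474.1452 rpm)

Stage 1 [45T→35T]: ω = 3290.0000×45/35 = 4230.0000 rpm, dir flips to −; running = −4230.0000
Stage 2 [83T→84T]: ω = 4230.0000×83/84 = 4179.6429 rpm, dir flips to +; running = +4179.6429
Stage 3 [84T→21T]: ω = 4179.6429×84/21 = 16718.5714 rpm, dir flips to −; running = −16718.5714
Stage 4 [82T→82T]: ω = 16718.5714×82/82 = 16718.5714 rpm, dir flips to +; running = +16718.5714
Stage 5 [82T→61T]: ω = 16718.5714×82/61 = 22474.1452 rpm, dir flips to −; running = −22474.1452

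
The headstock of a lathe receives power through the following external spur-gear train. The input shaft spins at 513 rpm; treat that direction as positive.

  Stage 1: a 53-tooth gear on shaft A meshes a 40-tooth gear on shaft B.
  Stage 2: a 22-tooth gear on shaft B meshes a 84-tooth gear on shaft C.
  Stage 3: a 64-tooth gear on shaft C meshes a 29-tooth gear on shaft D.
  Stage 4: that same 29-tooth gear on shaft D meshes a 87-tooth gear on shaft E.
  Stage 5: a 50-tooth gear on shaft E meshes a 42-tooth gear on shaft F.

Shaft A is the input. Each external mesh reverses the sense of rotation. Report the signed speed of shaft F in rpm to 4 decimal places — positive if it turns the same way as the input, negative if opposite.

Stage 1 [53T→40T]: ω = 513.0000×53/40 = 679.7250 rpm, dir flips to −; running = −679.7250
Stage 2 [22T→84T]: ω = 679.7250×22/84 = 178.0232 rpm, dir flips to +; running = +178.0232
Stage 3 [64T→29T]: ω = 178.0232×64/29 = 392.8788 rpm, dir flips to −; running = −392.8788
Stage 4 [29T→87T]: ω = 392.8788×29/87 = 130.9596 rpm, dir flips to +; running = +130.9596
Stage 5 [50T→42T]: ω = 130.9596×50/42 = 155.9043 rpm, dir flips to −; running = −155.9043

-155.9043 rpm (opposite to input, |ω| = 155.9043 rpm)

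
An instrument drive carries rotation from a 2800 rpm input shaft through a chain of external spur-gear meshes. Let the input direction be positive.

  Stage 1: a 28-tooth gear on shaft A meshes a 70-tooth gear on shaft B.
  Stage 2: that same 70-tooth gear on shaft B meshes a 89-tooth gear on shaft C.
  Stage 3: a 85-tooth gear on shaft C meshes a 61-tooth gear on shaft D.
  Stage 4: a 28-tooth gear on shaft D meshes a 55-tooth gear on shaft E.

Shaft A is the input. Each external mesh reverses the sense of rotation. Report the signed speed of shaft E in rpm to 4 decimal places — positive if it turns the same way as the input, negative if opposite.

Stage 1 [28T→70T]: ω = 2800.0000×28/70 = 1120.0000 rpm, dir flips to −; running = −1120.0000
Stage 2 [70T→89T]: ω = 1120.0000×70/89 = 880.8989 rpm, dir flips to +; running = +880.8989
Stage 3 [85T→61T]: ω = 880.8989×85/61 = 1227.4820 rpm, dir flips to −; running = −1227.4820
Stage 4 [28T→55T]: ω = 1227.4820×28/55 = 624.8999 rpm, dir flips to +; running = +624.8999

+624.8999 rpm (same as input, |ω| = 624.8999 rpm)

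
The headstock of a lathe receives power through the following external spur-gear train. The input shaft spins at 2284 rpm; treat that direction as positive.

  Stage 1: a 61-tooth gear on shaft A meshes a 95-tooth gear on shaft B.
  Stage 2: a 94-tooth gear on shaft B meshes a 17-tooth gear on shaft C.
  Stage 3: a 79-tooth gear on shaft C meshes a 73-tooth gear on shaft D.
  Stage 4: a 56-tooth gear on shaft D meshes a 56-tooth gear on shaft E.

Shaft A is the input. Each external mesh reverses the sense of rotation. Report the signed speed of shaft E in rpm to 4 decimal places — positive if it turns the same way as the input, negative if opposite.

Stage 1 [61T→95T]: ω = 2284.0000×61/95 = 1466.5684 rpm, dir flips to −; running = −1466.5684
Stage 2 [94T→17T]: ω = 1466.5684×94/17 = 8109.2607 rpm, dir flips to +; running = +8109.2607
Stage 3 [79T→73T]: ω = 8109.2607×79/73 = 8775.7753 rpm, dir flips to −; running = −8775.7753
Stage 4 [56T→56T]: ω = 8775.7753×56/56 = 8775.7753 rpm, dir flips to +; running = +8775.7753

+8775.7753 rpm (same as input, |ω| = 8775.7753 rpm)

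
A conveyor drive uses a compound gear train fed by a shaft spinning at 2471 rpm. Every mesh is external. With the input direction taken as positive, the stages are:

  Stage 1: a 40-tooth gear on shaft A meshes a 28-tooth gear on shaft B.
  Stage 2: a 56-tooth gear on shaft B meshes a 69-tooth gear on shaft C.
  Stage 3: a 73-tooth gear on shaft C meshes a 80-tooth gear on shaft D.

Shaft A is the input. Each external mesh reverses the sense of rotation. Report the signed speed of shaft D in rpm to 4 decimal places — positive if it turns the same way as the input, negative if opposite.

Stage 1 [40T→28T]: ω = 2471.0000×40/28 = 3530.0000 rpm, dir flips to −; running = −3530.0000
Stage 2 [56T→69T]: ω = 3530.0000×56/69 = 2864.9275 rpm, dir flips to +; running = +2864.9275
Stage 3 [73T→80T]: ω = 2864.9275×73/80 = 2614.2464 rpm, dir flips to −; running = −2614.2464

-2614.2464 rpm (opposite to input, |ω| = 2614.2464 rpm)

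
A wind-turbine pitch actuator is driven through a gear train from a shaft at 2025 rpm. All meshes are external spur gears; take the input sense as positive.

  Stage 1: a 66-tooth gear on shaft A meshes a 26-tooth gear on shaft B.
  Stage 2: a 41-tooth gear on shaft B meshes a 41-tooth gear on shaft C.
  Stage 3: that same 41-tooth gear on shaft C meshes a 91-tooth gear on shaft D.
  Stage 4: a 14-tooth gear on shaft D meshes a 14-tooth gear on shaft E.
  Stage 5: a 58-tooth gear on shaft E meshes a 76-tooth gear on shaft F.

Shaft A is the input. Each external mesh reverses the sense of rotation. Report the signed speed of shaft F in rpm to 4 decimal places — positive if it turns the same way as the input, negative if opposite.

-1767.4717 rpm (opposite to input, |ω| = 1767.4717 rpm)

Stage 1 [66T→26T]: ω = 2025.0000×66/26 = 5140.3846 rpm, dir flips to −; running = −5140.3846
Stage 2 [41T→41T]: ω = 5140.3846×41/41 = 5140.3846 rpm, dir flips to +; running = +5140.3846
Stage 3 [41T→91T]: ω = 5140.3846×41/91 = 2315.9975 rpm, dir flips to −; running = −2315.9975
Stage 4 [14T→14T]: ω = 2315.9975×14/14 = 2315.9975 rpm, dir flips to +; running = +2315.9975
Stage 5 [58T→76T]: ω = 2315.9975×58/76 = 1767.4717 rpm, dir flips to −; running = −1767.4717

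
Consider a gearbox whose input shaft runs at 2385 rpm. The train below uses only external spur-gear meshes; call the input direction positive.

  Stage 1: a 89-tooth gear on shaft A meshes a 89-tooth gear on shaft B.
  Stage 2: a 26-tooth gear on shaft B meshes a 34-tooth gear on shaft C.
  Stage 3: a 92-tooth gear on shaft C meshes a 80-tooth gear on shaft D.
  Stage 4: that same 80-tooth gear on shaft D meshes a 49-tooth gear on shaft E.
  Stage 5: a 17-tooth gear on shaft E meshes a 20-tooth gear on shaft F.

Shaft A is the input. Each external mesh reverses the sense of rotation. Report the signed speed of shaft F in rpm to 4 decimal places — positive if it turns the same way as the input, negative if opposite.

Stage 1 [89T→89T]: ω = 2385.0000×89/89 = 2385.0000 rpm, dir flips to −; running = −2385.0000
Stage 2 [26T→34T]: ω = 2385.0000×26/34 = 1823.8235 rpm, dir flips to +; running = +1823.8235
Stage 3 [92T→80T]: ω = 1823.8235×92/80 = 2097.3971 rpm, dir flips to −; running = −2097.3971
Stage 4 [80T→49T]: ω = 2097.3971×80/49 = 3424.3217 rpm, dir flips to +; running = +3424.3217
Stage 5 [17T→20T]: ω = 3424.3217×17/20 = 2910.6735 rpm, dir flips to −; running = −2910.6735

-2910.6735 rpm (opposite to input, |ω| = 2910.6735 rpm)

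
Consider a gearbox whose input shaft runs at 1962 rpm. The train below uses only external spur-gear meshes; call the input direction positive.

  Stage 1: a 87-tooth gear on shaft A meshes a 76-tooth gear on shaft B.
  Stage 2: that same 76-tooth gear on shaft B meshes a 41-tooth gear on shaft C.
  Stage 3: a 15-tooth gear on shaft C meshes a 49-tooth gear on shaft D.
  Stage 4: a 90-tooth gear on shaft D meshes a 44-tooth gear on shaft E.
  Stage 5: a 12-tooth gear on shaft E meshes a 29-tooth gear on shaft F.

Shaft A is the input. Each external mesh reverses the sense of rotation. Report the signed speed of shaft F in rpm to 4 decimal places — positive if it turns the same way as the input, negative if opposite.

Stage 1 [87T→76T]: ω = 1962.0000×87/76 = 2245.9737 rpm, dir flips to −; running = −2245.9737
Stage 2 [76T→41T]: ω = 2245.9737×76/41 = 4163.2683 rpm, dir flips to +; running = +4163.2683
Stage 3 [15T→49T]: ω = 4163.2683×15/49 = 1274.4699 rpm, dir flips to −; running = −1274.4699
Stage 4 [90T→44T]: ω = 1274.4699×90/44 = 2606.8702 rpm, dir flips to +; running = +2606.8702
Stage 5 [12T→29T]: ω = 2606.8702×12/29 = 1078.7049 rpm, dir flips to −; running = −1078.7049

-1078.7049 rpm (opposite to input, |ω| = 1078.7049 rpm)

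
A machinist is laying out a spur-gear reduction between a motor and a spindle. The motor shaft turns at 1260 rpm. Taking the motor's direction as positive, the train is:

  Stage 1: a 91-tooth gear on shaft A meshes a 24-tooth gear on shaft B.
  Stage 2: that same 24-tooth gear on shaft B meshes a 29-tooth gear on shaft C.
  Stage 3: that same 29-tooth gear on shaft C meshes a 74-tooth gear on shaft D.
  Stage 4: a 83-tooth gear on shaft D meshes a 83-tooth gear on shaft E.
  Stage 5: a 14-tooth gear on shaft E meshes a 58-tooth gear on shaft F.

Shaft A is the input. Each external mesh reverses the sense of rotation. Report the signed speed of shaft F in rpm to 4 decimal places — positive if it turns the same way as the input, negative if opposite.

-374.0075 rpm (opposite to input, |ω| = 374.0075 rpm)

Stage 1 [91T→24T]: ω = 1260.0000×91/24 = 4777.5000 rpm, dir flips to −; running = −4777.5000
Stage 2 [24T→29T]: ω = 4777.5000×24/29 = 3953.7931 rpm, dir flips to +; running = +3953.7931
Stage 3 [29T→74T]: ω = 3953.7931×29/74 = 1549.4595 rpm, dir flips to −; running = −1549.4595
Stage 4 [83T→83T]: ω = 1549.4595×83/83 = 1549.4595 rpm, dir flips to +; running = +1549.4595
Stage 5 [14T→58T]: ω = 1549.4595×14/58 = 374.0075 rpm, dir flips to −; running = −374.0075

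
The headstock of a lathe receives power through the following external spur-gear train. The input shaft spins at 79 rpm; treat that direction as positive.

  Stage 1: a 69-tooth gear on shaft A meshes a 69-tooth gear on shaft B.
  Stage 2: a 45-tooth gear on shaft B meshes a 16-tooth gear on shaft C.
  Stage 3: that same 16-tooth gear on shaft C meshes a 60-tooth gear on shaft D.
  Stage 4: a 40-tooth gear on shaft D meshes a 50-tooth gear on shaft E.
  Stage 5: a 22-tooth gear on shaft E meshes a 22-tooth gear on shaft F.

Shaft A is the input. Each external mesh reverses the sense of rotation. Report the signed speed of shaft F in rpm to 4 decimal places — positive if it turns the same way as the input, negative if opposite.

-47.4000 rpm (opposite to input, |ω| = 47.4000 rpm)

Stage 1 [69T→69T]: ω = 79.0000×69/69 = 79.0000 rpm, dir flips to −; running = −79.0000
Stage 2 [45T→16T]: ω = 79.0000×45/16 = 222.1875 rpm, dir flips to +; running = +222.1875
Stage 3 [16T→60T]: ω = 222.1875×16/60 = 59.2500 rpm, dir flips to −; running = −59.2500
Stage 4 [40T→50T]: ω = 59.2500×40/50 = 47.4000 rpm, dir flips to +; running = +47.4000
Stage 5 [22T→22T]: ω = 47.4000×22/22 = 47.4000 rpm, dir flips to −; running = −47.4000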